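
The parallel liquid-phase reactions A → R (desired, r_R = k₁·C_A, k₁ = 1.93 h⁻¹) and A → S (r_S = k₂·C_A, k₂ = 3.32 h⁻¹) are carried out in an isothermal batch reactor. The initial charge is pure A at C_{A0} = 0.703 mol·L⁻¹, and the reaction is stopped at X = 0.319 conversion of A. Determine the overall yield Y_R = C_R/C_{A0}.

0.117

C_A = C_{A0}(1−X) = 0.4787 mol·L⁻¹.
Both paths are first order in A, so the instantaneous fraction to R is constant: dC_R/d(−C_A) = k₁/(k₁+k₂) = 0.3676.
C_R = 0.3676·(C_{A0}−C_A) = 0.3676×0.2243 = 0.0824 mol·L⁻¹.
Y_R = C_R/C_{A0} = 0.08244/0.703 = 0.117.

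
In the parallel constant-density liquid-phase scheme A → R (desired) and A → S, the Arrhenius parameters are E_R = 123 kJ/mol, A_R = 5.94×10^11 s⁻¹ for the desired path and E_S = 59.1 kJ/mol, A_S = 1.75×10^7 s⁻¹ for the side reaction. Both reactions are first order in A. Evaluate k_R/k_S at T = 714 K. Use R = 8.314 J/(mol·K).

With equal orders, S_{R/S} = k_R/k_S = (A_R/A_S)·exp[(E_S−E_R)/(RT)].
(E_S−E_R)/(RT) = (59.1−123)×10³/(8.314×714) = -63900/5936 = -10.76.
k_R/k_S = (5.94×10^11/1.75×10^7)·exp(-10.76) = 33943 × 2.114×10^-5 = 0.717.
Since E_R > E_S, raising the temperature improves selectivity toward R.

0.717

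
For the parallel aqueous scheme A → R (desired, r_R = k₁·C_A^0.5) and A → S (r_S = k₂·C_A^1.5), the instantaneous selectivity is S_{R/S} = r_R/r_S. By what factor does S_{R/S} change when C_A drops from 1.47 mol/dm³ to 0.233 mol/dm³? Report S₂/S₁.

S_{R/S} = (k₁/k₂)·C_A⁻¹, so S₂/S₁ = (C_{A,2}/C_{A,1})⁻¹.
= 1.47/0.233 = 6.31.
Selectivity toward R rises as C_A falls — low-concentration operation is favoured.

6.31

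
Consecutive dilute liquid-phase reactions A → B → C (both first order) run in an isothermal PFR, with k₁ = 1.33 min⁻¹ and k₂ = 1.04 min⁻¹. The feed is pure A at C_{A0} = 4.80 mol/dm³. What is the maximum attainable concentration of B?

For a first-order series the maximum intermediate yield is C_{B,max}/C_{A0} = (k₁/k₂)^[k₂/(k₂−k₁)].
= (1.33/1.04)^(1.04/(1.04−1.33)) = (1.279)^(-3.586) = 0.4139.
C_{B,max} = 0.4139×4.80 = 1.99 mol/dm³.

1.99 mol/dm³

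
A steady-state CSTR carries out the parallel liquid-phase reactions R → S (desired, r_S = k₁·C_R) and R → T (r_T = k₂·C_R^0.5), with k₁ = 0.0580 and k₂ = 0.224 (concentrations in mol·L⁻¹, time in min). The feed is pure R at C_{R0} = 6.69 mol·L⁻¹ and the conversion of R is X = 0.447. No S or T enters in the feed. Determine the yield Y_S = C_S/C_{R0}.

Exit C_R = C_{R0}(1−X) = 6.69×0.553 = 3.700 mol·L⁻¹.
Rates in a CSTR are evaluated at the outlet concentration: r_S = 0.0580×3.700 = 0.2146, r_T = 0.224×3.700^0.5 = 0.4308.
Fraction of consumed R going to S: r_S/(r_S+r_T) = 0.3325.
C_S = 0.3325·C_{R0}·X = 0.3325×6.69×0.447 = 0.994 mol·L⁻¹; Y_S = C_S/C_{R0} = 0.149.

0.149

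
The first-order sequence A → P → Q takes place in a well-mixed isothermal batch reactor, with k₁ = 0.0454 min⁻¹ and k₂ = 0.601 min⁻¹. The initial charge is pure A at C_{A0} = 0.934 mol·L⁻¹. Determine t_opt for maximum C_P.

The intermediate peaks when r₁ = r₂, i.e. k₁e^(−k₁t) = k₂e^(−k₂t), giving t_opt = ln(k₂/k₁)/(k₂−k₁).
= ln(0.601/0.0454)/(0.601−0.0454) = ln(13.24)/0.5556 = 2.583/0.5556 = 4.65 min.

4.65 min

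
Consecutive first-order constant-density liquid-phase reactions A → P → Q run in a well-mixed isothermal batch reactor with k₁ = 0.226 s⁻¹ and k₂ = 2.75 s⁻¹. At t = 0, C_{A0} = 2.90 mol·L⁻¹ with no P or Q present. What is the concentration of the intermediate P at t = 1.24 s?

The intermediate concentration in a first-order A→B→C sequence is C_P = k₁C_{A0}(e^(−k₁t) − e^(−k₂t))/(k₂−k₁).
e^(−k₁t) = e^(−0.226×1.24) = e^(−0.2802) = 0.7556; e^(−k₂t) = e^(−3.410) = 0.03304.
C_P = 0.226×2.90/(2.75−0.226) × (0.7556−0.03304) = 0.2597×0.7226 = 0.1876 mol·L⁻¹.

0.188 mol·L⁻¹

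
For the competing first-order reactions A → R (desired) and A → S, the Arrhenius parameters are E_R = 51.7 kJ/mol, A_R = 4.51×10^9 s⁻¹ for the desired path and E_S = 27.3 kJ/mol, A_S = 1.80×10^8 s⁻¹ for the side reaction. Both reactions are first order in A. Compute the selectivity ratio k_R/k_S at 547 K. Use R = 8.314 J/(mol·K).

0.117

With equal orders, S_{R/S} = k_R/k_S = (A_R/A_S)·exp[(E_S−E_R)/(RT)].
(E_S−E_R)/(RT) = (27.3−51.7)×10³/(8.314×547) = -24400/4548 = -5.365.
k_R/k_S = (4.51×10^9/1.80×10^8)·exp(-5.365) = 25.06 × 0.004676 = 0.117.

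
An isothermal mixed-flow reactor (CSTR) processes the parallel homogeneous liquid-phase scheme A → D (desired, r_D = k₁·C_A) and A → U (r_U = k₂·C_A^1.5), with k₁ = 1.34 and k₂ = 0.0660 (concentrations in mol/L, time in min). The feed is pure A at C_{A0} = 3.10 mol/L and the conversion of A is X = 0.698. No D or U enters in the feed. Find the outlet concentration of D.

Exit C_A = C_{A0}(1−X) = 3.10×0.302 = 0.9362 mol/L.
A CSTR operates uniformly at the exit composition, giving r_D = 1.255 and r_U = 0.05979 (each k·C_A^n at C_A = 0.9362).
Fraction of consumed A going to D: r_D/(r_D+r_U) = 0.9545.
C_D = 0.9545·C_{A0}·X = 0.9545×3.10×0.698 = 2.07 mol/L.

2.07 mol/L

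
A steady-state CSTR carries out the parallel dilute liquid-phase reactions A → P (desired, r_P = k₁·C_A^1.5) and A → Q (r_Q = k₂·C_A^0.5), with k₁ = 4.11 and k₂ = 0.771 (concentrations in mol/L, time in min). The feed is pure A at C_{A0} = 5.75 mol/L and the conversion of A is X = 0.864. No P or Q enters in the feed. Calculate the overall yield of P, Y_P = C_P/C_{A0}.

0.697

Exit C_A = C_{A0}(1−X) = 5.75×0.136 = 0.7820 mol/L.
In a CSTR the entire volume is at exit conditions, so r_P = 4.11×0.7820^1.5 = 2.842 and r_Q = 0.771×0.7820^0.5 = 0.6818.
Fraction of consumed A going to P: r_P/(r_P+r_Q) = 0.8065.
C_P = 0.8065·C_{A0}·X = 0.8065×5.75×0.864 = 4.01 mol/L; Y_P = C_P/C_{A0} = 0.697.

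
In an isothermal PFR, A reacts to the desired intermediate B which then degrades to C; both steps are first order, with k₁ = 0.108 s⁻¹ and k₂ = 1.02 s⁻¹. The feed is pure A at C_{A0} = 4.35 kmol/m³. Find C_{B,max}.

Evaluating C_B at τ_opt = ln(k₂/k₁)/(k₂−k₁) gives C_{B,max}/C_{A0} = (k₁/k₂)^[k₂/(k₂−k₁)].
= (0.108/1.02)^(1.02/(1.02−0.108)) = (0.1059)^(1.118) = 0.08116.
C_{B,max} = 0.08116×4.35 = 0.353 kmol/m³.

0.353 kmol/m³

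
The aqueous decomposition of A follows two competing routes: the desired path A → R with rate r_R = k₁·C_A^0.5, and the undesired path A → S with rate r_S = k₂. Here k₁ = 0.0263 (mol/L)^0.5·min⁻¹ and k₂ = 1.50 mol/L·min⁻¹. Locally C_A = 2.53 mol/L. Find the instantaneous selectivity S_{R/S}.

S_{R/S} = r_R/r_S = (k₁·C_A^0.5)/(k₂) = (k₁/k₂)·C_A^0.5.
= (0.0263×2.530^0.5) / (1.50) = 0.04183/1.500 = 0.0279.

0.0279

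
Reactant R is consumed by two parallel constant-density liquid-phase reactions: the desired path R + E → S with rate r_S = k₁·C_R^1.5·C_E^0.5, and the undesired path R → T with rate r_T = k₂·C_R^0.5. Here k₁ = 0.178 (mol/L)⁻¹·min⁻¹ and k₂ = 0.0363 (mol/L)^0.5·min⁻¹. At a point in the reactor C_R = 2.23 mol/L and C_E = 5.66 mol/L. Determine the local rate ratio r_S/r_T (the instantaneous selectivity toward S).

26.0

S_{S/T} = r_S/r_T = (k₁·C_R^1.5·C_E^0.5)/(k₂·C_R^0.5) = (k₁/k₂)·C_R·C_E^0.5.
= (0.178×2.230^1.5×5.660^0.5) / (0.0363×2.230^0.5) = 1.410/0.05421 = 26.0.
Since the desired path is higher order in R, keeping C_R high (PFR or concentrated feed) favours S.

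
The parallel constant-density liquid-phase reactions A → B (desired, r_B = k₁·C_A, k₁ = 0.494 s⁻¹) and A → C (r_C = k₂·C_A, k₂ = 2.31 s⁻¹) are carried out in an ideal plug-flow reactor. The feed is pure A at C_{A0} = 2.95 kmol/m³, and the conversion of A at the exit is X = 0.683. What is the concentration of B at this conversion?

0.355 kmol/m³

C_A = C_{A0}(1−X) = 0.9351 kmol/m³.
Both paths are first order in A, so the instantaneous fraction to B is constant: dC_B/d(−C_A) = k₁/(k₁+k₂) = 0.1762.
C_B = 0.1762·(C_{A0}−C_A) = 0.1762×2.015 = 0.355 kmol/m³.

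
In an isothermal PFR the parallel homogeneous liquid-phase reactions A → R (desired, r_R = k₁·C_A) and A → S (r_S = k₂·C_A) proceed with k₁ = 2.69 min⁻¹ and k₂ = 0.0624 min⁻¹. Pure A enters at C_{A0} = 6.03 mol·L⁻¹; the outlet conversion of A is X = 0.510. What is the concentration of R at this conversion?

C_A = C_{A0}(1−X) = 2.955 mol·L⁻¹.
Both paths are first order in A, so the instantaneous fraction to R is constant: dC_R/d(−C_A) = k₁/(k₁+k₂) = 0.9773.
C_R = 0.9773·(C_{A0}−C_A) = 0.9773×3.075 = 3.01 mol·L⁻¹.

3.01 mol·L⁻¹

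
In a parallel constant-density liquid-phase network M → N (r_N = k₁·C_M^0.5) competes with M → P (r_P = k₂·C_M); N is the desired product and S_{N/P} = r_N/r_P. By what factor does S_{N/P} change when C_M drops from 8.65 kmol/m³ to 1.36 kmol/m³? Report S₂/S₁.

2.52

S_{N/P} = (k₁/k₂)·C_M^-0.5, so S₂/S₁ = (C_{M,2}/C_{M,1})^-0.5.
= (1.36/8.65)^(-0.5) = (0.1572)^(-0.5) = 2.52.
Selectivity toward N rises as C_M falls — low-concentration operation is favoured.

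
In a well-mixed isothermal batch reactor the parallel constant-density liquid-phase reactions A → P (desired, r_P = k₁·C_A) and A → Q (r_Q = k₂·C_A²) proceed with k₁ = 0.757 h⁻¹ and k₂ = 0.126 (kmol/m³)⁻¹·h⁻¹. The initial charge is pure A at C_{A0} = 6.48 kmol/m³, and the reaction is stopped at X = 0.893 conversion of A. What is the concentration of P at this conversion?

3.74 kmol/m³

C_A = C_{A0}(1−X) = 0.6934 kmol/m³.
Along a PFR/batch, dC_P/dC_A = −r_P/(r_P+r_Q) = −k₁/(k₁+k₂·C_A).
Integrating from C_{A0} to C_A: C_P = (0.757/0.126)·ln[(0.757+0.126·6.48)/(0.757+0.126·0.693)] = 6.008·ln(1.573/0.8444) = 3.740 kmol/m³.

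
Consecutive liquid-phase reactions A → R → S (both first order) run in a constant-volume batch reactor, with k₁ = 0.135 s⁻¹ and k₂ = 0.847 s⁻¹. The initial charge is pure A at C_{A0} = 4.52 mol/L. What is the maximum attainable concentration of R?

0.509 mol/L

For a first-order series the maximum intermediate yield is C_{R,max}/C_{A0} = (k₁/k₂)^[k₂/(k₂−k₁)].
= (0.135/0.847)^(0.847/(0.847−0.135)) = (0.1594)^(1.190) = 0.1125.
C_{R,max} = 0.1125×4.52 = 0.509 mol/L.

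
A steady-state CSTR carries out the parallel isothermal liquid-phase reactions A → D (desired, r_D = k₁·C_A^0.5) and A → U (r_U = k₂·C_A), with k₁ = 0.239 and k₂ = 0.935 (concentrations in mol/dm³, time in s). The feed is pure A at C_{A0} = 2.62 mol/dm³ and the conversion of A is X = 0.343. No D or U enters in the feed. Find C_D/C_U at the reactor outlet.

0.195

Exit C_A = C_{A0}(1−X) = 2.62×0.657 = 1.721 mol/dm³.
In a CSTR the entire volume is at exit conditions, so r_D = 0.239×1.721^0.5 = 0.3136 and r_U = 0.935×1.721 = 1.609.
Overall selectivity = C_D/C_U = r_Dτ/(r_Uτ) = r_D/r_U = 0.195.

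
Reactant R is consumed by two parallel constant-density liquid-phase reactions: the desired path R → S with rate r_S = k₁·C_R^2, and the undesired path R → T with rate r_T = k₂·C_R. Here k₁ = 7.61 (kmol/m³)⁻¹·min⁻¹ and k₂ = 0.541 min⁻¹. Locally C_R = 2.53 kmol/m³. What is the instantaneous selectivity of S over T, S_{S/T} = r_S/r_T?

S_{S/T} = r_S/r_T = (k₁·C_R^2)/(k₂·C_R) = (k₁/k₂)·C_R.
= (7.61×2.530^2) / (0.541×2.530) = 48.71/1.369 = 35.6.

35.6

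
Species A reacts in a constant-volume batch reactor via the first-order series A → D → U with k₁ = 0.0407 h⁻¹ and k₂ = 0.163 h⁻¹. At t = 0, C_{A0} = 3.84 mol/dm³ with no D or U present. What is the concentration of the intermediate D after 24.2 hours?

0.453 mol/dm³

Solving the coupled first-order balances gives C_D(t) = [k₁/(k₂−k₁)]·C_{A0}·(e^(−k₁t) − e^(−k₂t)).
e^(−k₁t) = e^(−0.0407×24.2) = e^(−0.9849) = 0.3735; e^(−k₂t) = e^(−3.945) = 0.01936.
C_D = 0.0407×3.84/(0.163−0.0407) × (0.3735−0.01936) = 1.278×0.3541 = 0.4525 mol/dm³.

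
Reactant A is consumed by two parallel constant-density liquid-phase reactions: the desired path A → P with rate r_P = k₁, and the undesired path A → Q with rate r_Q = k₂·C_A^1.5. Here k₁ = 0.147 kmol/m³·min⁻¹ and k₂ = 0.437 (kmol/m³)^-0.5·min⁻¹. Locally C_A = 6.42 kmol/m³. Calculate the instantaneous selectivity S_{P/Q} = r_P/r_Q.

S_{P/Q} = r_P/r_Q = (k₁)/(k₂·C_A^1.5) = (k₁/k₂)·C_A^-1.5.
= (0.147) / (0.437×6.420^1.5) = 0.1470/7.109 = 0.0207.

0.0207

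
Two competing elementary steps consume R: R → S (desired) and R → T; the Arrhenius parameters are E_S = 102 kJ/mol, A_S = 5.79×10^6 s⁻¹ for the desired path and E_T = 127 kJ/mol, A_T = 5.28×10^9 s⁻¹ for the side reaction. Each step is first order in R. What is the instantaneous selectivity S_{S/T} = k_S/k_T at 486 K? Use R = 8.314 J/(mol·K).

0.533

With equal orders, S_{S/T} = k_S/k_T = (A_S/A_T)·exp[(E_T−E_S)/(RT)].
(E_T−E_S)/(RT) = (127−102)×10³/(8.314×486) = 25000/4041 = 6.187.
k_S/k_T = (5.79×10^6/5.28×10^9)·exp(6.187) = 0.001097 × 486.5 = 0.533.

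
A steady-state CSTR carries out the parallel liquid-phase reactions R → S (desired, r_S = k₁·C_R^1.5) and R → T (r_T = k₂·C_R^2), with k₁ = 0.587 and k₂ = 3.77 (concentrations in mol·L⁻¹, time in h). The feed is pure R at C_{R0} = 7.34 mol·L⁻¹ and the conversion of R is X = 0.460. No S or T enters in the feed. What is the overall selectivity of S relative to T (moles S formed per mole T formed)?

Exit C_R = C_{R0}(1−X) = 7.34×0.540 = 3.964 mol·L⁻¹.
In a CSTR the entire volume is at exit conditions, so r_S = 0.587×3.964^1.5 = 4.632 and r_T = 3.77×3.964^2 = 59.23.
Overall selectivity = C_S/C_T = r_Sτ/(r_Tτ) = r_S/r_T = 0.0782.

0.0782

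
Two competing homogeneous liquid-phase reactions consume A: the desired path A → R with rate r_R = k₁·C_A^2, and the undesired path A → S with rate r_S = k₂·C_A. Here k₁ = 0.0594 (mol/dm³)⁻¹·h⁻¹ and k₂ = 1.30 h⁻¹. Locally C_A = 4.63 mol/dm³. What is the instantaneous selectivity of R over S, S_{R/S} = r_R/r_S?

S_{R/S} = r_R/r_S = (k₁·C_A^2)/(k₂·C_A) = (k₁/k₂)·C_A.
= (0.0594×4.630^2) / (1.30×4.630) = 1.273/6.019 = 0.212.
Since the desired path is higher order in A, keeping C_A high (PFR or concentrated feed) favours R.

0.212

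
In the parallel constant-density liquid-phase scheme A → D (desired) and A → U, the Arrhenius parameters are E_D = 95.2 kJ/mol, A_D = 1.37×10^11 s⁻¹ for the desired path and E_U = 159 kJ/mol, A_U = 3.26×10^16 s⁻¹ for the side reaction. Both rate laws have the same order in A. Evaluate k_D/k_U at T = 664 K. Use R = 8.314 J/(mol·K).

0.439

k_D/k_U = (A_D/A_U)·exp[−(E_D−E_U)/(RT)] = (A_D/A_U)·exp[(E_U−E_D)/(RT)].
(E_U−E_D)/(RT) = (159−95.2)×10³/(8.314×664) = 63800/5520 = 11.56.
k_D/k_U = (1.37×10^11/3.26×10^16)·exp(11.56) = 4.202×10^-6 × 1.045×10^5 = 0.439.
Since E_D < E_U, lowering the temperature improves selectivity toward D.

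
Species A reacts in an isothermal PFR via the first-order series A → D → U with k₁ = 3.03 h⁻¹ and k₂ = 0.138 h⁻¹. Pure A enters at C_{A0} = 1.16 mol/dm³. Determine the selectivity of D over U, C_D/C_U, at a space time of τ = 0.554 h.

The intermediate concentration in a first-order A→B→C sequence is C_D = k₁C_{A0}(e^(−k₁τ) − e^(−k₂τ))/(k₂−k₁).
e^(−k₁τ) = e^(−3.03×0.554) = e^(−1.679) = 0.1866; e^(−k₂τ) = e^(−0.07645) = 0.9264.
C_D = 3.03×1.16/(0.138−3.03) × (0.1866−0.9264) = (-1.215)×(-0.7398) = 0.8991 mol/dm³.
C_A = C_{A0}e^(−k₁τ) = 0.2165 mol/dm³, so C_U = C_{A0}−C_A−C_D = 0.04443 mol/dm³; C_D/C_U = 20.2.

20.2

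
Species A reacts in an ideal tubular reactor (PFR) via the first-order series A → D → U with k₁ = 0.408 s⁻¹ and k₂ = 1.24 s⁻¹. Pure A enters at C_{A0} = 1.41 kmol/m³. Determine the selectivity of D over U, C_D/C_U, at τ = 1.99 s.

0.464

Solving the coupled first-order balances gives C_D(τ) = [k₁/(k₂−k₁)]·C_{A0}·(e^(−k₁τ) − e^(−k₂τ)).
e^(−k₁τ) = e^(−0.408×1.99) = e^(−0.8119) = 0.4440; e^(−k₂τ) = e^(−2.468) = 0.08479.
C_D = 0.408×1.41/(1.24−0.408) × (0.4440−0.08479) = 0.6914×0.3592 = 0.2484 kmol/m³.
C_A = C_{A0}e^(−k₁τ) = 0.6260 kmol/m³, so C_U = C_{A0}−C_A−C_D = 0.5356 kmol/m³; C_D/C_U = 0.464.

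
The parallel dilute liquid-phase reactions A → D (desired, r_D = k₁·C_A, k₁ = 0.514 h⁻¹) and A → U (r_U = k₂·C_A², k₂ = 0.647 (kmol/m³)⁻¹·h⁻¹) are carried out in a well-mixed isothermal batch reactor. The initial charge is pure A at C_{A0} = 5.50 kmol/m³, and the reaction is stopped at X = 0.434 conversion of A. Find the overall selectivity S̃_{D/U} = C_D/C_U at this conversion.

0.189

C_A = C_{A0}(1−X) = 3.113 kmol/m³.
Along a PFR/batch, dC_D/dC_A = −r_D/(r_D+r_U) = −k₁/(k₁+k₂·C_A).
Integrating from C_{A0} to C_A: C_D = (0.514/0.647)·ln[(0.514+0.647·5.50)/(0.514+0.647·3.11)] = 0.7944·ln(4.072/2.528) = 0.3788 kmol/m³.
C_U = (C_{A0}−C_A)−C_D = 2.008 kmol/m³; S̃_{D/U} = 0.3788/2.008 = 0.189.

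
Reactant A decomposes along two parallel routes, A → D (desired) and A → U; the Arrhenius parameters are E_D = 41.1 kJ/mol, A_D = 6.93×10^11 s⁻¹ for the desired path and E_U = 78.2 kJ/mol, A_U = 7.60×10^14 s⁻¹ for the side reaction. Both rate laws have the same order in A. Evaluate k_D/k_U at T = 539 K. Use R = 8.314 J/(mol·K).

3.59

Since both paths have the same order in A, the concentration cancels and S_{D/U} = k_D/k_U = (A_D/A_U)·exp[(E_U−E_D)/(RT)].
(E_U−E_D)/(RT) = (78.2−41.1)×10³/(8.314×539) = 37100/4481 = 8.279.
k_D/k_U = (6.93×10^11/7.60×10^14)·exp(8.279) = 9.118×10^-4 × 3940 = 3.59.
Since E_D < E_U, lowering the temperature improves selectivity toward D.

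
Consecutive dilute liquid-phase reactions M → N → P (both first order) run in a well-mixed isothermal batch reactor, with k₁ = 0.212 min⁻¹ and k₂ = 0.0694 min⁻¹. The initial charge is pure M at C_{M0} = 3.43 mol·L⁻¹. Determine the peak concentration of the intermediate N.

1.99 mol·L⁻¹

For a first-order series the maximum intermediate yield is C_{N,max}/C_{M0} = (k₁/k₂)^[k₂/(k₂−k₁)].
= (0.212/0.0694)^(0.0694/(0.0694−0.212)) = (3.055)^(-0.4867) = 0.5807.
C_{N,max} = 0.5807×3.43 = 1.99 mol·L⁻¹.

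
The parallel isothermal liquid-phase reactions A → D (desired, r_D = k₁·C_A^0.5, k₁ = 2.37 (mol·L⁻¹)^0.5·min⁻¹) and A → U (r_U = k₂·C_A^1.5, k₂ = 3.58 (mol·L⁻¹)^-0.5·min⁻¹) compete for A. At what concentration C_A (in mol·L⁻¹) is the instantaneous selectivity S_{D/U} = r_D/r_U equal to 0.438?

S_{D/U} = (k₁/k₂)·C_A⁻¹ ⇒ C_A = (S·k₂/k₁)^(-1).
= (0.438×3.58/2.37)^(-1) = (0.6616)^(-1) = 1.51 mol·L⁻¹.

1.51 mol·L⁻¹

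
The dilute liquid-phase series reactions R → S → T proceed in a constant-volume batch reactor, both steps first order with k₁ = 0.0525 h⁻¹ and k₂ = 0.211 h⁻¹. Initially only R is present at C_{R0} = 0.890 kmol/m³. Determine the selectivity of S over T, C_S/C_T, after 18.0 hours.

Solving the coupled first-order balances gives C_S(t) = [k₁/(k₂−k₁)]·C_{R0}·(e^(−k₁t) − e^(−k₂t)).
e^(−k₁t) = e^(−0.0525×18.0) = e^(−0.9450) = 0.3887; e^(−k₂t) = e^(−3.798) = 0.02242.
C_S = 0.0525×0.890/(0.211−0.0525) × (0.3887−0.02242) = 0.2948×0.3663 = 0.1080 kmol/m³.
C_R = C_{R0}e^(−k₁t) = 0.3459 kmol/m³, so C_T = C_{R0}−C_R−C_S = 0.4361 kmol/m³; C_S/C_T = 0.248.

0.248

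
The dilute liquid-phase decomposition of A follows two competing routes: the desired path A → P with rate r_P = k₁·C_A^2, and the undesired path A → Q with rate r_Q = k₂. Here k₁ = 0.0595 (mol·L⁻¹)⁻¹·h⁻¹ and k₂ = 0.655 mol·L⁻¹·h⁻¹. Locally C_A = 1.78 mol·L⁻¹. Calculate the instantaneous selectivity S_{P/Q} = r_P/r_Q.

S_{P/Q} = r_P/r_Q = (k₁·C_A^2)/(k₂) = (k₁/k₂)·C_A^2.
= (0.0595×1.780^2) / (0.655) = 0.1885/0.6550 = 0.288.

0.288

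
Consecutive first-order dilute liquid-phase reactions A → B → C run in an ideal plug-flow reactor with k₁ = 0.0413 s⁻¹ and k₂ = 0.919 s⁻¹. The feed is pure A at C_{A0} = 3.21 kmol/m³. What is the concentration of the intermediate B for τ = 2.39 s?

The intermediate concentration in a first-order A→B→C sequence is C_B = k₁C_{A0}(e^(−k₁τ) − e^(−k₂τ))/(k₂−k₁).
e^(−k₁τ) = e^(−0.0413×2.39) = e^(−0.09871) = 0.9060; e^(−k₂τ) = e^(−2.196) = 0.1112.
C_B = 0.0413×3.21/(0.919−0.0413) × (0.9060−0.1112) = 0.1510×0.7948 = 0.1201 kmol/m³.

0.120 kmol/m³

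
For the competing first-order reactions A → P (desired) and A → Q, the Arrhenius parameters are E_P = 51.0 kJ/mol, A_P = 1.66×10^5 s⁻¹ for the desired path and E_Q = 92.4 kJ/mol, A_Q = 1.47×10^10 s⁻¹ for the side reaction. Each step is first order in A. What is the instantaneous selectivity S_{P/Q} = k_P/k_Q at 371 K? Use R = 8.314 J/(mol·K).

Since both paths have the same order in A, the concentration cancels and S_{P/Q} = k_P/k_Q = (A_P/A_Q)·exp[(E_Q−E_P)/(RT)].
(E_Q−E_P)/(RT) = (92.4−51.0)×10³/(8.314×371) = 41400/3084 = 13.42.
k_P/k_Q = (1.66×10^5/1.47×10^10)·exp(13.42) = 1.129×10^-5 × 6.747×10^5 = 7.62.

7.62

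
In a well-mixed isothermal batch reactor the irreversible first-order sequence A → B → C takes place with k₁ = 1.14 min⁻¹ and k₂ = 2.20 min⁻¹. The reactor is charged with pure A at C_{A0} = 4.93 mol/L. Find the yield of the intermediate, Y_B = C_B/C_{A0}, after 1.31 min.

For first-order series with pure A initially, C_B(t) = k₁C_{A0}/(k₂−k₁)·(e^(−k₁t) − e^(−k₂t)).
e^(−k₁t) = e^(−1.14×1.31) = e^(−1.493) = 0.2246; e^(−k₂t) = e^(−2.882) = 0.05602.
C_B = 1.14×4.93/(2.20−1.14) × (0.2246−0.05602) = 5.302×0.1686 = 0.8939 mol/L.
Y_B = C_B/C_{A0} = 0.8939/4.93 = 0.181.

0.181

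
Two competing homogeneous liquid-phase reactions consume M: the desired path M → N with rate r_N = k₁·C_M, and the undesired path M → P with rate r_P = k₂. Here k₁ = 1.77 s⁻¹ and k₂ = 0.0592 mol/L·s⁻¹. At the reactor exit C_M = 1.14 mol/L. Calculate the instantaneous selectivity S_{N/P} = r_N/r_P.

34.1

S_{N/P} = r_N/r_P = (k₁·C_M)/(k₂) = (k₁/k₂)·C_M.
= (1.77×1.140) / (0.0592) = 2.018/0.05920 = 34.1.
Since the desired path is higher order in M, keeping C_M high (PFR or concentrated feed) favours N.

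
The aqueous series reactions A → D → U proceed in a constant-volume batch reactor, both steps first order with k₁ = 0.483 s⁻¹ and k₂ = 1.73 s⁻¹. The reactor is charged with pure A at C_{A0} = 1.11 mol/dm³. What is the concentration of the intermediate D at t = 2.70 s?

The intermediate concentration in a first-order A→B→C sequence is C_D = k₁C_{A0}(e^(−k₁t) − e^(−k₂t))/(k₂−k₁).
e^(−k₁t) = e^(−0.483×2.70) = e^(−1.304) = 0.2714; e^(−k₂t) = e^(−4.671) = 0.009363.
C_D = 0.483×1.11/(1.73−0.483) × (0.2714−0.009363) = 0.4299×0.2621 = 0.1127 mol/dm³.

0.113 mol/dm³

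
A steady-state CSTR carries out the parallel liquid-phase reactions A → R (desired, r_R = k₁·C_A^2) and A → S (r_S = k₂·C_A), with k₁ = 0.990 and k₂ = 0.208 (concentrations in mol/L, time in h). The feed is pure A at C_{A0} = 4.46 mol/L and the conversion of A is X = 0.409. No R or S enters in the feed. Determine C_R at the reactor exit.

1.69 mol/L

Exit C_A = C_{A0}(1−X) = 4.46×0.591 = 2.636 mol/L.
A CSTR operates uniformly at the exit composition, giving r_R = 6.878 and r_S = 0.5483 (each k·C_A^n at C_A = 2.636).
Fraction of consumed A going to R: r_R/(r_R+r_S) = 0.9262.
C_R = 0.9262·C_{A0}·X = 0.9262×4.46×0.409 = 1.69 mol/L.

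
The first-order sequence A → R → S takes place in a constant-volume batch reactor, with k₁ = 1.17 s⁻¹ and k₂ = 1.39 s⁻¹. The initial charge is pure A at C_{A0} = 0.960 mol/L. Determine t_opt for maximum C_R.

0.783 s

Setting dC_R/dt = 0 gives t_opt = ln(k₂/k₁)/(k₂−k₁).
= ln(1.39/1.17)/(1.39−1.17) = ln(1.188)/0.2200 = 0.1723/0.2200 = 0.783 s.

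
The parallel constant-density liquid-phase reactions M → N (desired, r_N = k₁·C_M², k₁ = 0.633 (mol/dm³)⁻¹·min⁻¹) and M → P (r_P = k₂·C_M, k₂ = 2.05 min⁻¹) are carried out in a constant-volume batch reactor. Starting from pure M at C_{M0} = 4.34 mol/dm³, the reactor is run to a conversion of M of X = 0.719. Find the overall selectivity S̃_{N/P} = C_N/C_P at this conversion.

C_M = C_{M0}(1−X) = 1.220 mol/dm³.
Along a PFR/batch, dC_P/dC_M = −r_P/(r_N+r_P) = −k₂/(k₂+k₁·C_M).
Integrating from C_{M0} to C_M: C_P = (2.05/0.633)·ln[(2.05+0.633·4.34)/(2.05+0.633·1.22)] = 3.239·ln(4.797/2.822) = 1.718 mol/dm³.
Then C_N = (C_{M0}−C_M) − C_P = 3.120 − 1.718 = 1.402 mol/dm³.
S̃_{N/P} = C_N/C_P = 1.402/1.718 = 0.816.

0.816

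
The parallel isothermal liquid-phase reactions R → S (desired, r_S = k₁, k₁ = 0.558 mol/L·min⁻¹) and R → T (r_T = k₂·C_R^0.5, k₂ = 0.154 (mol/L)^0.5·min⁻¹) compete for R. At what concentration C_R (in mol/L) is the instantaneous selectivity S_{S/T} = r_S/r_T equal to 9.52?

S_{S/T} = (k₁/k₂)·C_R^-0.5 ⇒ C_R = (S·k₂/k₁)^(-2).
= (9.52×0.154/0.558)^(-2) = (2.627)^(-2) = 0.145 mol/L.

0.145 mol/L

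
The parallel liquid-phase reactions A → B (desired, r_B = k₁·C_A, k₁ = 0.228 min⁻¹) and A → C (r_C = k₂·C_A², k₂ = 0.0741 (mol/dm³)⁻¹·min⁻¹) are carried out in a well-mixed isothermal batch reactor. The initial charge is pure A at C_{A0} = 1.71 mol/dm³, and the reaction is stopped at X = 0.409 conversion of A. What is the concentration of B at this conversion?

0.486 mol/dm³

C_A = C_{A0}(1−X) = 1.011 mol/dm³.
Along a PFR/batch, dC_B/dC_A = −r_B/(r_B+r_C) = −k₁/(k₁+k₂·C_A).
Integrating from C_{A0} to C_A: C_B = (0.228/0.0741)·ln[(0.228+0.0741·1.71)/(0.228+0.0741·1.01)] = 3.077·ln(0.3547/0.3029) = 0.4860 mol/dm³.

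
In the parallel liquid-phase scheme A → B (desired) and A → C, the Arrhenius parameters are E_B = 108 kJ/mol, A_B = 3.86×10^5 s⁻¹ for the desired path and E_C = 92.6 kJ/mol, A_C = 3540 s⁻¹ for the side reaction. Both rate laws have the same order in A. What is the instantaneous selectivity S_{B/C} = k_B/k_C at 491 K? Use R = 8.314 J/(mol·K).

With equal orders, S_{B/C} = k_B/k_C = (A_B/A_C)·exp[(E_C−E_B)/(RT)].
(E_C−E_B)/(RT) = (92.6−108)×10³/(8.314×491) = -15400/4082 = -3.772.
k_B/k_C = (3.86×10^5/3540)·exp(-3.772) = 109.0 × 0.02299 = 2.51.

2.51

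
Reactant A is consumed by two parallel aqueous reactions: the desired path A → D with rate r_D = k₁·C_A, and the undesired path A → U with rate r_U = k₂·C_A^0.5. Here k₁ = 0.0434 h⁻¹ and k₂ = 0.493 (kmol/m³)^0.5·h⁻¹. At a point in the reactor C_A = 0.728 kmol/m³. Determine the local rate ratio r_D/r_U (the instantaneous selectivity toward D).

0.0751

S_{D/U} = r_D/r_U = (k₁·C_A)/(k₂·C_A^0.5) = (k₁/k₂)·C_A^0.5.
= (0.0434×0.7280) / (0.493×0.7280^0.5) = 0.03160/0.4206 = 0.0751.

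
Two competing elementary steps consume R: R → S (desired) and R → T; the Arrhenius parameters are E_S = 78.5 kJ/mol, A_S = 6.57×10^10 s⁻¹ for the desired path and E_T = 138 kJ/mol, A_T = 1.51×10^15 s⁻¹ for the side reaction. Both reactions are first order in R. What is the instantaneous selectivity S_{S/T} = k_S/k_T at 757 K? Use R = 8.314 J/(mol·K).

With equal orders, S_{S/T} = k_S/k_T = (A_S/A_T)·exp[(E_T−E_S)/(RT)].
(E_T−E_S)/(RT) = (138−78.5)×10³/(8.314×757) = 59500/6294 = 9.454.
k_S/k_T = (6.57×10^10/1.51×10^15)·exp(9.454) = 4.351×10^-5 × 12758 = 0.555.
Since E_S < E_T, lowering the temperature improves selectivity toward S.

0.555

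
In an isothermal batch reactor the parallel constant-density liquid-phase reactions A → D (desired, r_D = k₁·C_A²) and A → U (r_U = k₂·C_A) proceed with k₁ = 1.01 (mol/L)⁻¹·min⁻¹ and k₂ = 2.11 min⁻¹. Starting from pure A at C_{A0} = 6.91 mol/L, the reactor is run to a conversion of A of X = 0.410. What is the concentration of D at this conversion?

2.04 mol/L

C_A = C_{A0}(1−X) = 4.077 mol/L.
Along a PFR/batch, dC_U/dC_A = −r_U/(r_D+r_U) = −k₂/(k₂+k₁·C_A).
Integrating from C_{A0} to C_A: C_U = (2.11/1.01)·ln[(2.11+1.01·6.91)/(2.11+1.01·4.08)] = 2.089·ln(9.089/6.228) = 0.7898 mol/L.
Then C_D = (C_{A0}−C_A) − C_U = 2.833 − 0.7898 = 2.043 mol/L.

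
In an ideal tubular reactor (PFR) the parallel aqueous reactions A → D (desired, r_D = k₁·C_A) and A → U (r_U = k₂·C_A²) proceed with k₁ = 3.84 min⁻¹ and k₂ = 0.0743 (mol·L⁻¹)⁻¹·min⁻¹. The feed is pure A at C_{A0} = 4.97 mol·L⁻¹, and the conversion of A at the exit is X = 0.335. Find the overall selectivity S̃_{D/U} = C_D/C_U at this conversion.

C_A = C_{A0}(1−X) = 3.305 mol·L⁻¹.
Along a PFR/batch, dC_D/dC_A = −r_D/(r_D+r_U) = −k₁/(k₁+k₂·C_A).
Integrating from C_{A0} to C_A: C_D = (3.84/0.0743)·ln[(3.84+0.0743·4.97)/(3.84+0.0743·3.31)] = 51.68·ln(4.209/4.086) = 1.542 mol·L⁻¹.
C_U = (C_{A0}−C_A)−C_D = 0.1233 mol·L⁻¹; S̃_{D/U} = 1.542/0.1233 = 12.5.

12.5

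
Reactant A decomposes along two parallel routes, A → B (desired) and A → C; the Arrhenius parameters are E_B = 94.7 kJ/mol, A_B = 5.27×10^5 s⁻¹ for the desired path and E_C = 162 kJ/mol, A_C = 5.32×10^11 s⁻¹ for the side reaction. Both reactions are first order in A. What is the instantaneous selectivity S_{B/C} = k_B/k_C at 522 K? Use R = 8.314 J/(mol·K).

Since both paths have the same order in A, the concentration cancels and S_{B/C} = k_B/k_C = (A_B/A_C)·exp[(E_C−E_B)/(RT)].
(E_C−E_B)/(RT) = (162−94.7)×10³/(8.314×522) = 67300/4340 = 15.51.
k_B/k_C = (5.27×10^5/5.32×10^11)·exp(15.51) = 9.906×10^-7 × 5.429×10^6 = 5.38.

5.38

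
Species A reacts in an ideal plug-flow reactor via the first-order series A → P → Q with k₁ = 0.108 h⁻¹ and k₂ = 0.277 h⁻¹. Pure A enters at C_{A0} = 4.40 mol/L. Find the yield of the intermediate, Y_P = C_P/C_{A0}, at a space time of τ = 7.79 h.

0.202

Solving the coupled first-order balances gives C_P(τ) = [k₁/(k₂−k₁)]·C_{A0}·(e^(−k₁τ) − e^(−k₂τ)).
e^(−k₁τ) = e^(−0.108×7.79) = e^(−0.8413) = 0.4311; e^(−k₂τ) = e^(−2.158) = 0.1156.
C_P = 0.108×4.40/(0.277−0.108) × (0.4311−0.1156) = 2.812×0.3156 = 0.8873 mol/L.
Y_P = C_P/C_{A0} = 0.8873/4.40 = 0.202.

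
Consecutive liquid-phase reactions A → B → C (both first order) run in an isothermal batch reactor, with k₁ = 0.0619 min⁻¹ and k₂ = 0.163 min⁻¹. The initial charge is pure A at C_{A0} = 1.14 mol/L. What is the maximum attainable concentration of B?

0.239 mol/L

At the optimum, C_{B,max}/C_{A0} = (k₁/k₂)^[k₂/(k₂−k₁)].
= (0.0619/0.163)^(0.163/(0.163−0.0619)) = (0.3798)^(1.612) = 0.2099.
C_{B,max} = 0.2099×1.14 = 0.239 mol/L.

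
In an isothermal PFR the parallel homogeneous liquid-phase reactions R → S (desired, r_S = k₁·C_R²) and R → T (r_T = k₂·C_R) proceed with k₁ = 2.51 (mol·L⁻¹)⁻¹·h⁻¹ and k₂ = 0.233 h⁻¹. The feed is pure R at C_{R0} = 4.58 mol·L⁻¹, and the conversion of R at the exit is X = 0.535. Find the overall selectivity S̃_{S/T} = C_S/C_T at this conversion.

C_R = C_{R0}(1−X) = 2.130 mol·L⁻¹.
Along a PFR/batch, dC_T/dC_R = −r_T/(r_S+r_T) = −k₂/(k₂+k₁·C_R).
Integrating from C_{R0} to C_R: C_T = (0.233/2.51)·ln[(0.233+2.51·4.58)/(0.233+2.51·2.13)] = 0.09283·ln(11.73/5.579) = 0.06898 mol·L⁻¹.
Then C_S = (C_{R0}−C_R) − C_T = 2.450 − 0.06898 = 2.381 mol·L⁻¹.
S̃_{S/T} = C_S/C_T = 2.381/0.06898 = 34.5.

34.5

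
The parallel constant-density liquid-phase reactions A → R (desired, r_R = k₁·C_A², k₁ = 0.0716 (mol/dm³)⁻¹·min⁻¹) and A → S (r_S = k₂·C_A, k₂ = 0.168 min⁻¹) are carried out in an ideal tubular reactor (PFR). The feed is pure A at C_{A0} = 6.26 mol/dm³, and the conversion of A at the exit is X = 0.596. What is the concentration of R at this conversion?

2.40 mol/dm³

C_A = C_{A0}(1−X) = 2.529 mol/dm³.
Along a PFR/batch, dC_S/dC_A = −r_S/(r_R+r_S) = −k₂/(k₂+k₁·C_A).
Integrating from C_{A0} to C_A: C_S = (0.168/0.0716)·ln[(0.168+0.0716·6.26)/(0.168+0.0716·2.53)] = 2.346·ln(0.6162/0.3491) = 1.333 mol/dm³.
Then C_R = (C_{A0}−C_A) − C_S = 3.731 − 1.333 = 2.398 mol/dm³.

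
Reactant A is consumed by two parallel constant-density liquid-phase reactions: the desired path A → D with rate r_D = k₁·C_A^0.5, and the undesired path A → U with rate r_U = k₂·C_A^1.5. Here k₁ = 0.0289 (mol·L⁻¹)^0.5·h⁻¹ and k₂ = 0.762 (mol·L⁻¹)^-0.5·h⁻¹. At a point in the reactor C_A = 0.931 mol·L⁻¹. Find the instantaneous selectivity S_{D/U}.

0.0407

S_{D/U} = r_D/r_U = (k₁·C_A^0.5)/(k₂·C_A^1.5) = (k₁/k₂)·C_A⁻¹.
= (0.0289×0.9310^0.5) / (0.762×0.9310^1.5) = 0.02789/0.6845 = 0.0407.
The undesired path is higher order in A, so low C_A (CSTR or dilute feed) favours D.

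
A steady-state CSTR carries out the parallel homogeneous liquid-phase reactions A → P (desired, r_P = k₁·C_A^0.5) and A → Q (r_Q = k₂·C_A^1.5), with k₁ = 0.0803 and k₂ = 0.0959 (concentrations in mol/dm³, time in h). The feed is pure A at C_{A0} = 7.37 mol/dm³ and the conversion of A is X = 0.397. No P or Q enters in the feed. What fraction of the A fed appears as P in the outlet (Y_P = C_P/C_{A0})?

Exit C_A = C_{A0}(1−X) = 7.37×0.603 = 4.444 mol/dm³.
In a CSTR the entire volume is at exit conditions, so r_P = 0.0803×4.444^0.5 = 0.1693 and r_Q = 0.0959×4.444^1.5 = 0.8985.
Fraction of consumed A going to P: r_P/(r_P+r_Q) = 0.1585.
C_P = 0.1585·C_{A0}·X = 0.1585×7.37×0.397 = 0.464 mol/dm³; Y_P = C_P/C_{A0} = 0.0629.

0.0629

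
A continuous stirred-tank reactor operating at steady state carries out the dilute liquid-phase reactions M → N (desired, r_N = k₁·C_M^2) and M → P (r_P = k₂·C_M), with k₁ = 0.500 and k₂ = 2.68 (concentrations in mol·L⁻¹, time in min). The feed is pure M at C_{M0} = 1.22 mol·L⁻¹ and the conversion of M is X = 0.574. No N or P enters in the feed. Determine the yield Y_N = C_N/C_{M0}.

Exit C_M = C_{M0}(1−X) = 1.22×0.426 = 0.5197 mol·L⁻¹.
A CSTR operates uniformly at the exit composition, giving r_N = 0.1351 and r_P = 1.393 (each k·C_M^n at C_M = 0.5197).
Fraction of consumed M going to N: r_N/(r_N+r_P) = 0.08839.
C_N = 0.08839·C_{M0}·X = 0.08839×1.22×0.574 = 0.0619 mol·L⁻¹; Y_N = C_N/C_{M0} = 0.0507.

0.0507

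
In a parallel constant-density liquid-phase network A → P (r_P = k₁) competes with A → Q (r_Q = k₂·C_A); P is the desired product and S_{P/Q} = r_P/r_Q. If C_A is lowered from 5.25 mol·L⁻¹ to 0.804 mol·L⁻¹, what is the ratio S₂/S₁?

S_{P/Q} = (k₁/k₂)·C_A⁻¹, so S₂/S₁ = (C_{A,2}/C_{A,1})⁻¹.
= 5.25/0.804 = 6.53.

6.53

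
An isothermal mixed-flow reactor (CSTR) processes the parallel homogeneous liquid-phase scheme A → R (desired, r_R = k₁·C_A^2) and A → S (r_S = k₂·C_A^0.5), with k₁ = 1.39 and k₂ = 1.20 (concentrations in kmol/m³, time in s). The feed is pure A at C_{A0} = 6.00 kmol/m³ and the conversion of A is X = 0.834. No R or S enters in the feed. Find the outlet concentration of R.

2.68 kmol/m³

Exit C_A = C_{A0}(1−X) = 6.00×0.166 = 0.9960 kmol/m³.
A CSTR operates uniformly at the exit composition, giving r_R = 1.379 and r_S = 1.198 (each k·C_A^n at C_A = 0.9960).
Fraction of consumed A going to R: r_R/(r_R+r_S) = 0.5352.
C_R = 0.5352·C_{A0}·X = 0.5352×6.00×0.834 = 2.68 kmol/m³.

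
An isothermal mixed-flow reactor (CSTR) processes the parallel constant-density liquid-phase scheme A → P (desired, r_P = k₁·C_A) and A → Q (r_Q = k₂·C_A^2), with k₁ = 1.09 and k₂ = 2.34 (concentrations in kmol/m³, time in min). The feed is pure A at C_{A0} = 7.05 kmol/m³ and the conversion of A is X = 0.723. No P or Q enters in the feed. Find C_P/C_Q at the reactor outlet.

Exit C_A = C_{A0}(1−X) = 7.05×0.277 = 1.953 kmol/m³.
In a CSTR the entire volume is at exit conditions, so r_P = 1.09×1.953 = 2.129 and r_Q = 2.34×1.953^2 = 8.924.
Overall selectivity = C_P/C_Q = r_Pτ/(r_Qτ) = r_P/r_Q = 0.239.

0.239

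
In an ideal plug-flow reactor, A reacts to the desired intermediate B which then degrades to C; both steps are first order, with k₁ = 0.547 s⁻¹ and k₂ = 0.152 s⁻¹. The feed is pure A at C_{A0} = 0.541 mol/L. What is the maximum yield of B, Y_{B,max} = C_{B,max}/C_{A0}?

Evaluating C_B at τ_opt = ln(k₂/k₁)/(k₂−k₁) gives C_{B,max}/C_{A0} = (k₁/k₂)^[k₂/(k₂−k₁)].
= (0.547/0.152)^(0.152/(0.152−0.547)) = (3.599)^(-0.3848) = 0.6109.

0.611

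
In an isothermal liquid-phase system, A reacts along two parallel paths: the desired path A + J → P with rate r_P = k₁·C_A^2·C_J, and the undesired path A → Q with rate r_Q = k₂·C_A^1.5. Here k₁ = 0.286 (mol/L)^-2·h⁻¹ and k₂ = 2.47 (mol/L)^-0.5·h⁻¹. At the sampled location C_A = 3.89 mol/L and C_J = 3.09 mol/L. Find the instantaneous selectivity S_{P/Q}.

0.706

S_{P/Q} = r_P/r_Q = (k₁·C_A^2·C_J)/(k₂·C_A^1.5) = (k₁/k₂)·C_A^0.5·C_J.
= (0.286×3.890^2×3.090) / (2.47×3.890^1.5) = 13.37/18.95 = 0.706.
Since the desired path is higher order in A, keeping C_A high (PFR or concentrated feed) favours P.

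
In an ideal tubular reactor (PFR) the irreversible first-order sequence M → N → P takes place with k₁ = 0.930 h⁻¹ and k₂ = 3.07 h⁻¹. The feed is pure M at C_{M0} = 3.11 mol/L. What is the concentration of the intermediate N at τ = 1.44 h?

0.338 mol/L

Solving the coupled first-order balances gives C_N(τ) = [k₁/(k₂−k₁)]·C_{M0}·(e^(−k₁τ) − e^(−k₂τ)).
e^(−k₁τ) = e^(−0.930×1.44) = e^(−1.339) = 0.2621; e^(−k₂τ) = e^(−4.421) = 0.01202.
C_N = 0.930×3.11/(3.07−0.930) × (0.2621−0.01202) = 1.352×0.2500 = 0.3379 mol/L.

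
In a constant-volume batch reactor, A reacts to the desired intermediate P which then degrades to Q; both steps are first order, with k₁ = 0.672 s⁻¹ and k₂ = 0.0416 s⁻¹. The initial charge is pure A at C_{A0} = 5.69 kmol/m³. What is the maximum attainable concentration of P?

Evaluating C_P at t_opt = ln(k₂/k₁)/(k₂−k₁) gives C_{P,max}/C_{A0} = (k₁/k₂)^[k₂/(k₂−k₁)].
= (0.672/0.0416)^(0.0416/(0.0416−0.672)) = (16.15)^(-0.06599) = 0.8323.
C_{P,max} = 0.8323×5.69 = 4.74 kmol/m³.

4.74 kmol/m³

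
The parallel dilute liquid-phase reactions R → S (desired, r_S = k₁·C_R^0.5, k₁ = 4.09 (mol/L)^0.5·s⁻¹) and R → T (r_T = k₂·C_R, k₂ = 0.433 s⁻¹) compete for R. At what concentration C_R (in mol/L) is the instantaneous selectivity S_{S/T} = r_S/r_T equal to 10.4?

S_{S/T} = (k₁/k₂)·C_R^-0.5 ⇒ C_R = (S·k₂/k₁)^(-2).
= (10.4×0.433/4.09)^(-2) = (1.101)^(-2) = 0.825 mol/L.

0.825 mol/L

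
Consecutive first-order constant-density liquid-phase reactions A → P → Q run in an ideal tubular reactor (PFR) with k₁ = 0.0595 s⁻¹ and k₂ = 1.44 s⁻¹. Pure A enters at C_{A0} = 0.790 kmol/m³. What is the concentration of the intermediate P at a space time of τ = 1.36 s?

0.0266 kmol/m³

For first-order series with pure A initially, C_P(τ) = k₁C_{A0}/(k₂−k₁)·(e^(−k₁τ) − e^(−k₂τ)).
e^(−k₁τ) = e^(−0.0595×1.36) = e^(−0.08092) = 0.9223; e^(−k₂τ) = e^(−1.958) = 0.1411.
C_P = 0.0595×0.790/(1.44−0.0595) × (0.9223−0.1411) = 0.03405×0.7812 = 0.02660 kmol/m³.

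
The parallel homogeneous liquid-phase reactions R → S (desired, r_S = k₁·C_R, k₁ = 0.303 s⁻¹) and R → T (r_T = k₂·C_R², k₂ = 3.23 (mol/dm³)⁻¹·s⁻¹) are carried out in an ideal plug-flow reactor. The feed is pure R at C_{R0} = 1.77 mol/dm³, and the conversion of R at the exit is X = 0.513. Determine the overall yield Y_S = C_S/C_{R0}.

C_R = C_{R0}(1−X) = 0.8620 mol/dm³.
Along a PFR/batch, dC_S/dC_R = −r_S/(r_S+r_T) = −k₁/(k₁+k₂·C_R).
Integrating from C_{R0} to C_R: C_S = (0.303/3.23)·ln[(0.303+3.23·1.77)/(0.303+3.23·0.862)] = 0.09381·ln(6.020/3.087) = 0.06265 mol/dm³.
Y_S = C_S/C_{R0} = 0.06265/1.77 = 0.0354.

0.0354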